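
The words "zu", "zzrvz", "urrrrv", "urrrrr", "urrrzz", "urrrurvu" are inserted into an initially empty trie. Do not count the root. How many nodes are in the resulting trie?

19

Insert word by word; a character creates a node only if that edge doesn't already exist:
  "zu" → 2 new (z, u)
  "zzrvz" → prefix "z" already present; 4 new (z, r, v, z)
  "urrrrv" → 6 new (u, r, r, r, r, v)
  "urrrrr" → prefix "urrrr" already present; 1 new (r)
  "urrrzz" → prefix "urrr" already present; 2 new (z, z)
  "urrrurvu" → prefix "urrr" already present; 4 new (u, r, v, u)
Total nodes = 2 + 4 + 6 + 1 + 2 + 4 = 19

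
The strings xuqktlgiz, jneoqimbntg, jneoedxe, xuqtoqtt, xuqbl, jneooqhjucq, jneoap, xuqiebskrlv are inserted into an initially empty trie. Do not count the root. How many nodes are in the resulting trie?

Count nodes per top-level branch (shared prefixes stored once):
  'j'-branch (jneoap, jneoedxe, jneooqhjucq, jneoqimbntg): 24 nodes
  'x'-branch (xuqbl, xuqiebskrlv, xuqktlgiz, xuqtoqtt): 24 nodes
Sum: 48

48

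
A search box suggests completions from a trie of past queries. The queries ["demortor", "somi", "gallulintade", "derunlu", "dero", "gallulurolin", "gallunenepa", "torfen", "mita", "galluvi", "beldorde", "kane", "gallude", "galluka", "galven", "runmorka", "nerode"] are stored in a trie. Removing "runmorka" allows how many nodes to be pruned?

8

Walk "runmorka" from the leaf back toward the root, removing each node that no remaining word uses.
No other word shares any prefix with "runmorka", so all 8 of its nodes go.
Nodes removed: 8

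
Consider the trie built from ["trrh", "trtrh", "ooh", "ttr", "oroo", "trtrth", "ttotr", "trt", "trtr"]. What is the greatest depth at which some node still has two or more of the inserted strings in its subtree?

4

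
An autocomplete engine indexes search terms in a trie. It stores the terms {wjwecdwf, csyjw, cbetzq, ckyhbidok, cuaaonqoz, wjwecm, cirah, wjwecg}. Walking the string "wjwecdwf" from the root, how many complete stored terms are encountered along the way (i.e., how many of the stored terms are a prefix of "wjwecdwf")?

1

Walk "wjwecdwf" from the root; an end-of-word marker is hit whenever a stored word is a prefix of "wjwecdwf".
Prefixes of the query that are stored words: "wjwecdwf"
Count: 1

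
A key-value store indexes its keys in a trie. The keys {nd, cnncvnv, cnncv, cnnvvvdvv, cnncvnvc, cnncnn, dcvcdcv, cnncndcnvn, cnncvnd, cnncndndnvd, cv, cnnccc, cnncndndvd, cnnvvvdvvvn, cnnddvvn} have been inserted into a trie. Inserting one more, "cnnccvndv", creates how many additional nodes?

"cnncc" is already a path in the trie; the remaining "vndv" must be added.
New nodes needed: |"cnnccvndv"| − 5 = 9 − 5 = 4.

4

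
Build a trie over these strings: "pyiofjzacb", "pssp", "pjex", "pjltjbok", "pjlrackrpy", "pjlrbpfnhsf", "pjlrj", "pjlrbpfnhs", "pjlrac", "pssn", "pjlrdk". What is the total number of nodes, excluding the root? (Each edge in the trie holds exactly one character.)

40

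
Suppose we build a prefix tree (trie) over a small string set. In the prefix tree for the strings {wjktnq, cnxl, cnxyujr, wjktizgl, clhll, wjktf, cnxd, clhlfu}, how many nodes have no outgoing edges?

8

A leaf is a node with no children — equivalently, the end of a word that is not a proper prefix of any other stored word.
Those words: "clhlfu", "clhll", "cnxd", "cnxl", "cnxyujr", "wjktf", "wjktizgl", "wjktnq"
Leaf count: 8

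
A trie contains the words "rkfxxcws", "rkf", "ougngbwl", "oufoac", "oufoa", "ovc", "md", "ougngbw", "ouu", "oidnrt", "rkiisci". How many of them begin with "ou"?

Traverse to the node for "ou", then collect every word in that subtree.
Words under "ou": oufoa, oufoac, ougngbw, ougngbwl, ouu
Count: 5

5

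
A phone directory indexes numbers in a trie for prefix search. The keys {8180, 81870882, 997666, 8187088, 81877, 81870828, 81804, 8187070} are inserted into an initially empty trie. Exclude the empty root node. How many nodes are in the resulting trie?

Trie structure (* marks end of a word):
(root)
├─ 8
│  └─ 1
│     └─ 8
│        ├─ 0 *
│        │  └─ 4 *
│        └─ 7
│           ├─ 0
│           │  ├─ 7
│           │  │  └─ 0 *
│           │  └─ 8
│           │     ├─ 2
│           │     │  └─ 8 *
│           │     └─ 8 *
│           │        └─ 2 *
│           └─ 7 *
└─ 9
   └─ 9
      └─ 7
         └─ 6
            └─ 6
               └─ 6 *
Counting every labelled node above: 21.

21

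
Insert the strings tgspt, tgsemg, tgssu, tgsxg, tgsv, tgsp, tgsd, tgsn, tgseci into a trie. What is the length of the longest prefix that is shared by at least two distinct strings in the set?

The deepest shared node is where two words last agree before diverging.
"tgseci" and "tgsemg" agree on "tgse" (4 characters) before diverging; nothing deeper is shared.
Longest shared-prefix length: 4

4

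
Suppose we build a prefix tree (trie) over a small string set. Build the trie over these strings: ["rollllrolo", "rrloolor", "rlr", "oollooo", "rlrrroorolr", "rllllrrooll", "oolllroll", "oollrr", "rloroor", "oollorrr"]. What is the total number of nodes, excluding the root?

Count nodes per top-level branch (shared prefixes stored once):
  'o'-branch (oolllroll, oollooo, oollorrr, oollrr): 17 nodes
  'r'-branch (rllllrrooll, rloroor, rlr, rlrrroorolr, rollllrolo, rrloolor): 41 nodes
Sum: 58

58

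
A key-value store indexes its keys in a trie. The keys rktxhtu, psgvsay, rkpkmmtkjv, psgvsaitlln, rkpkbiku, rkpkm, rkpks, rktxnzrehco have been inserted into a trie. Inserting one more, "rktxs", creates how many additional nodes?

The longest prefix of "rktxs" already in the trie is "rktx" (length 4).
So 5 − 4 = 1 new nodes.

1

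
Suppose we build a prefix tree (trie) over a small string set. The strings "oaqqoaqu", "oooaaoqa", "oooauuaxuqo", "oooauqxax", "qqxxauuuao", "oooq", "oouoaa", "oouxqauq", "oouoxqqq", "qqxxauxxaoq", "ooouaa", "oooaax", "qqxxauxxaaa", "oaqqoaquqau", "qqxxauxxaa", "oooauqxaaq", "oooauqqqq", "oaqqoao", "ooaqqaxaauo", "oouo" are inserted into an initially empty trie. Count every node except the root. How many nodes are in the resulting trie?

Count nodes per top-level branch (shared prefixes stored once):
  'o'-branch (oaqqoao, oaqqoaqu, oaqqoaquqau, ooaqqaxaauo, oooaaoqa, oooaax, oooauqqqq, oooauqxaaq, oooauqxax, oooauuaxuqo, oooq, ooouaa, oouo, oouoaa, oouoxqqq, oouxqauq): 62 nodes
  'q'-branch (qqxxauuuao, qqxxauxxaa, qqxxauxxaaa, qqxxauxxaoq): 17 nodes
Sum: 79

79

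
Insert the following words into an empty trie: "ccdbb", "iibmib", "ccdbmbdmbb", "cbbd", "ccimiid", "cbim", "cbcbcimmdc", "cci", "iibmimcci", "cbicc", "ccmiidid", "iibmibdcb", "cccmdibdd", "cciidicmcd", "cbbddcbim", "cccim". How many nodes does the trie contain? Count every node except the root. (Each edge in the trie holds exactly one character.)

71

For each word, the new-node count is its length minus the longest prefix already in the trie:
  "ccdbb" → 5 new (c, c, d, b, b)
  "iibmib" → 6 new (i, i, b, m, i, b)
  "ccdbmbdmbb" → prefix "ccdb" already present; 6 new (m, b, d, m, b, b)
  "cbbd" → prefix "c" already present; 3 new (b, b, d)
  "ccimiid" → prefix "cc" already present; 5 new (i, m, i, i, d)
  "cbim" → prefix "cb" already present; 2 new (i, m)
  "cbcbcimmdc" → prefix "cb" already present; 8 new (c, b, c, i, m, m, d, c)
  "cci" → prefix "cci" already present; 0 new (none)
  "iibmimcci" → prefix "iibmi" already present; 4 new (m, c, c, i)
  "cbicc" → prefix "cbi" already present; 2 new (c, c)
  "ccmiidid" → prefix "cc" already present; 6 new (m, i, i, d, i, d)
  "iibmibdcb" → prefix "iibmib" already present; 3 new (d, c, b)
  "cccmdibdd" → prefix "cc" already present; 7 new (c, m, d, i, b, d, d)
  "cciidicmcd" → prefix "cci" already present; 7 new (i, d, i, c, m, c, d)
  "cbbddcbim" → prefix "cbbd" already present; 5 new (d, c, b, i, m)
  "cccim" → prefix "ccc" already present; 2 new (i, m)
Total nodes = 5 + 6 + 6 + 3 + 5 + 2 + 8 + 0 + 4 + 2 + 6 + 3 + 7 + 7 + 5 + 2 = 71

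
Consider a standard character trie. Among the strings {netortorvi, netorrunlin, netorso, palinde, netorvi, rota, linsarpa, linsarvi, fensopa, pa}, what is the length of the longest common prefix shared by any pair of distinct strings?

6

Equivalently: take the maximum, over all pairs, of their longest common prefix length.
"linsarpa" and "linsarvi" agree on "linsar" (6 characters) before diverging; nothing deeper is shared.
Longest shared-prefix length: 6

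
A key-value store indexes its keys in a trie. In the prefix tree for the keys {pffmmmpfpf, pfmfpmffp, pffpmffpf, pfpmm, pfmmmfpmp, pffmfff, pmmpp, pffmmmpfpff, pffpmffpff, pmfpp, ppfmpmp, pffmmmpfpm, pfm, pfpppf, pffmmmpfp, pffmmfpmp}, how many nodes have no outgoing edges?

12

Leaves are exactly the stored words that no other stored word extends.
Those words: "pffmfff", "pffmmfpmp", "pffmmmpfpff", "pffmmmpfpm", "pffpmffpff", "pfmfpmffp", "pfmmmfpmp", "pfpmm", "pfpppf", "pmfpp", "pmmpp", "ppfmpmp"
Leaf count: 12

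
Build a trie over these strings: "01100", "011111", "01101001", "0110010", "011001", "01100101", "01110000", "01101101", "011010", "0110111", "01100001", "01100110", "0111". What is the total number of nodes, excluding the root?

Trie structure (* marks end of a word):
(root)
└─ 0
   └─ 1
      └─ 1
         ├─ 0
         │  ├─ 0 *
         │  │  ├─ 0
         │  │  │  └─ 0
         │  │  │     └─ 1 *
         │  │  └─ 1 *
         │  │     ├─ 0 *
         │  │     │  └─ 1 *
         │  │     └─ 1
         │  │        └─ 0 *
         │  └─ 1
         │     ├─ 0 *
         │     │  └─ 0
         │     │     └─ 1 *
         │     └─ 1
         │        ├─ 0
         │        │  └─ 1 *
         │        └─ 1 *
         └─ 1 *
            ├─ 0
            │  └─ 0
            │     └─ 0
            │        └─ 0 *
            └─ 1
               └─ 1 *
Counting every labelled node above: 28.

28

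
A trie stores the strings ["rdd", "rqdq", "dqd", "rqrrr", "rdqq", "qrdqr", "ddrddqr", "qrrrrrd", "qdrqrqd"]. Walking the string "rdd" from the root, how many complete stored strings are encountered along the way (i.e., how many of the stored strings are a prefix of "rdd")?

1

Traverse "rdd" character by character; count nodes along the way that are marked as word ends.
Prefixes of the query that are stored words: "rdd"
Count: 1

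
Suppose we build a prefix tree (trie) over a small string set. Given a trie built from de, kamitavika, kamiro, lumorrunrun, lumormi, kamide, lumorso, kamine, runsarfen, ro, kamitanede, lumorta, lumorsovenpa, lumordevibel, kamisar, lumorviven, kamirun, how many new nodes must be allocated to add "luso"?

2

Walking "luso" from the root, the first 2 characters ("lu") follow existing edges; "s" is the first miss.
So 4 − 2 = 2 new nodes.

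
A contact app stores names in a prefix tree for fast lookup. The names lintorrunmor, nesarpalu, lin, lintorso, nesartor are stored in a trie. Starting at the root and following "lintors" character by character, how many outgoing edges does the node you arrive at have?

The children of the "lintors" node are the distinct next characters among strings starting with "lintors".
Distinct next characters after "lintors": o.
That node has 1 child edge.

1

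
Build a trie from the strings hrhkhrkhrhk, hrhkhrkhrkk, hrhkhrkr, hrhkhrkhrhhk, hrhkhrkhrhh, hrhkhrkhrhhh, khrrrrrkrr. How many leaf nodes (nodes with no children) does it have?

A leaf is a node with no children — equivalently, the end of a word that is not a proper prefix of any other stored word.
Those words: "hrhkhrkhrhhh", "hrhkhrkhrhhk", "hrhkhrkhrhk", "hrhkhrkhrkk", "hrhkhrkr", "khrrrrrkrr"
Leaf count: 6

6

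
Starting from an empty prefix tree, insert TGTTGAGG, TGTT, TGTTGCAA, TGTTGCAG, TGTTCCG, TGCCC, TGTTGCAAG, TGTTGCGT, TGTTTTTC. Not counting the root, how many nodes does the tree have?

25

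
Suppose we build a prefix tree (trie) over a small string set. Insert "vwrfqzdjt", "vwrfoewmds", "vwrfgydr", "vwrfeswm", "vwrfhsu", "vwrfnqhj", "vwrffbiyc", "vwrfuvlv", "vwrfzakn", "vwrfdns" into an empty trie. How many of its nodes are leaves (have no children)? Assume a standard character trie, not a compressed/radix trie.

10

Leaves are exactly the stored words that no other stored word extends.
Those words: "vwrfdns", "vwrfeswm", "vwrffbiyc", "vwrfgydr", "vwrfhsu", "vwrfnqhj", "vwrfoewmds", "vwrfqzdjt", "vwrfuvlv", "vwrfzakn"
Leaf count: 10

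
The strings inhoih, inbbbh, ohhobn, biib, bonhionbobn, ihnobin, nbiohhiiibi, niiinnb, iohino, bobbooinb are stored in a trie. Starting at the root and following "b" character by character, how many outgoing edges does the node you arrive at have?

The children of the "b" node are the distinct next characters among strings starting with "b".
Distinct next characters after "b": i, o.
That node has 2 child edges.

2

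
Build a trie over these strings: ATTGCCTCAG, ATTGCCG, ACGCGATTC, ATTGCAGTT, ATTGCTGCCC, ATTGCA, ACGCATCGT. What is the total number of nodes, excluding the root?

33

For each word, the new-node count is its length minus the longest prefix already in the trie:
  "ATTGCCTCAG" → 10 new (A, T, T, G, C, C, T, C, A, G)
  "ATTGCCG" → prefix "ATTGCC" already present; 1 new (G)
  "ACGCGATTC" → prefix "A" already present; 8 new (C, G, C, G, A, T, T, C)
  "ATTGCAGTT" → prefix "ATTGC" already present; 4 new (A, G, T, T)
  "ATTGCTGCCC" → prefix "ATTGC" already present; 5 new (T, G, C, C, C)
  "ATTGCA" → prefix "ATTGCA" already present; 0 new (none)
  "ACGCATCGT" → prefix "ACGC" already present; 5 new (A, T, C, G, T)
Total nodes = 10 + 1 + 8 + 4 + 5 + 0 + 5 = 33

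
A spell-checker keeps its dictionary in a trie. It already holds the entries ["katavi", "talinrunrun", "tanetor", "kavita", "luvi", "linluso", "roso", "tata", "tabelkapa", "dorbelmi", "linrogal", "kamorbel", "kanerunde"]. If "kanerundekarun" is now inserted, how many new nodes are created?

"kanerunde" is already a path in the trie; the remaining "karun" must be added.
Each of the 5 remaining characters creates one node.

5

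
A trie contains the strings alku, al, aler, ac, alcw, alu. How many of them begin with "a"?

6

Traverse to the node for "a", then collect every word in that subtree.
Matches: "ac", "al", "alcw", "aler", "alku", "alu"
Count: 6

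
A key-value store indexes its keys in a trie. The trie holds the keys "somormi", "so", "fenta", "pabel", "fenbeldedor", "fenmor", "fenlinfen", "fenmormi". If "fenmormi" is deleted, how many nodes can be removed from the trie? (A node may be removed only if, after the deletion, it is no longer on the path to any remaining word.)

2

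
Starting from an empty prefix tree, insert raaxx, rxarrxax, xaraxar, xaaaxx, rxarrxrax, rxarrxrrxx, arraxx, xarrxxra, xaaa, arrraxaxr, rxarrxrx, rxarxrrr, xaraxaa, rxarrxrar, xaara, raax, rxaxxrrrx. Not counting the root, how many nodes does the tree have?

61

Insert word by word; a character creates a node only if that edge doesn't already exist:
  "raaxx" → 5 new (r, a, a, x, x)
  "rxarrxax" → prefix "r" already present; 7 new (x, a, r, r, x, a, x)
  "xaraxar" → 7 new (x, a, r, a, x, a, r)
  "xaaaxx" → prefix "xa" already present; 4 new (a, a, x, x)
  "rxarrxrax" → prefix "rxarrx" already present; 3 new (r, a, x)
  "rxarrxrrxx" → prefix "rxarrxr" already present; 3 new (r, x, x)
  "arraxx" → 6 new (a, r, r, a, x, x)
  "xarrxxra" → prefix "xar" already present; 5 new (r, x, x, r, a)
  "xaaa" → prefix "xaaa" already present; 0 new (none)
  "arrraxaxr" → prefix "arr" already present; 6 new (r, a, x, a, x, r)
  "rxarrxrx" → prefix "rxarrxr" already present; 1 new (x)
  "rxarxrrr" → prefix "rxar" already present; 4 new (x, r, r, r)
  "xaraxaa" → prefix "xaraxa" already present; 1 new (a)
  "rxarrxrar" → prefix "rxarrxra" already present; 1 new (r)
  "xaara" → prefix "xaa" already present; 2 new (r, a)
  "raax" → prefix "raax" already present; 0 new (none)
  "rxaxxrrrx" → prefix "rxa" already present; 6 new (x, x, r, r, r, x)
Total nodes = 5 + 7 + 7 + 4 + 3 + 3 + 6 + 5 + 0 + 6 + 1 + 4 + 1 + 1 + 2 + 0 + 6 = 61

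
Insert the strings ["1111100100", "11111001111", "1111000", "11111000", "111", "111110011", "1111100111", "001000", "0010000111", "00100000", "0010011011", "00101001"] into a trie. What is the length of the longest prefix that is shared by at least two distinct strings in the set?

The deepest shared node is where two words last agree before diverging.
"1111100111" and "11111001111" agree on "1111100111" (10 characters) before diverging; nothing deeper is shared.
Longest shared-prefix length: 10

10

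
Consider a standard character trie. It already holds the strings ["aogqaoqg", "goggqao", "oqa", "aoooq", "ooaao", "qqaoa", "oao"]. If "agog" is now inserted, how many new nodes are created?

3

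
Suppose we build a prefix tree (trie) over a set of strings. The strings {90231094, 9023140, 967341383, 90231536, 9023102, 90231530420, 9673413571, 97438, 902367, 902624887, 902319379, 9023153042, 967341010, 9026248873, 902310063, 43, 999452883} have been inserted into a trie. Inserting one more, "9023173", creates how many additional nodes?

The longest prefix of "9023173" already in the trie is "90231" (length 5).
New nodes needed: |"9023173"| − 5 = 7 − 5 = 2.

2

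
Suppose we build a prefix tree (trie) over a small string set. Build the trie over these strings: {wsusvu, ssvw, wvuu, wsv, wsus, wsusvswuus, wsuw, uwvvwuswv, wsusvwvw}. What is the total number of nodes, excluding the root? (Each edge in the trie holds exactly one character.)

Trie structure (* marks end of a word):
(root)
├─ s
│  └─ s
│     └─ v
│        └─ w *
├─ u
│  └─ w
│     └─ v
│        └─ v
│           └─ w
│              └─ u
│                 └─ s
│                    └─ w
│                       └─ v *
└─ w
   ├─ s
   │  ├─ u
   │  │  ├─ s *
   │  │  │  └─ v
   │  │  │     ├─ s
   │  │  │     │  └─ w
   │  │  │     │     └─ u
   │  │  │     │        └─ u
   │  │  │     │           └─ s *
   │  │  │     ├─ u *
   │  │  │     └─ w
   │  │  │        └─ v
   │  │  │           └─ w *
   │  │  └─ w *
   │  └─ v *
   └─ v
      └─ u
         └─ u *
Counting every labelled node above: 32.

32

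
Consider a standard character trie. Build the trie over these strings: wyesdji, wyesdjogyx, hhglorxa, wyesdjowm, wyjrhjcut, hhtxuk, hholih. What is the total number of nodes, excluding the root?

36

For each word, the new-node count is its length minus the longest prefix already in the trie:
  "wyesdji" → 7 new (w, y, e, s, d, j, i)
  "wyesdjogyx" → prefix "wyesdj" already present; 4 new (o, g, y, x)
  "hhglorxa" → 8 new (h, h, g, l, o, r, x, a)
  "wyesdjowm" → prefix "wyesdjo" already present; 2 new (w, m)
  "wyjrhjcut" → prefix "wy" already present; 7 new (j, r, h, j, c, u, t)
  "hhtxuk" → prefix "hh" already present; 4 new (t, x, u, k)
  "hholih" → prefix "hh" already present; 4 new (o, l, i, h)
Total nodes = 7 + 4 + 8 + 2 + 7 + 4 + 4 = 36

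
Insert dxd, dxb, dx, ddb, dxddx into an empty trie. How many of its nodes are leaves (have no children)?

A leaf is a node with no children — equivalently, the end of a word that is not a proper prefix of any other stored word.
Those words: "ddb", "dxb", "dxddx"
Leaf count: 3

3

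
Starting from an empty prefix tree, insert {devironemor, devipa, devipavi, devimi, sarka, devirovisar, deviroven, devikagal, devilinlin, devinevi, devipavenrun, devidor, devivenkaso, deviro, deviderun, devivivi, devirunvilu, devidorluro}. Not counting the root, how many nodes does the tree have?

Trace insertions, counting only characters that open a new branch:
  "devironemor" → 11 new (d, e, v, i, r, o, n, e, m, o, r)
  "devipa" → prefix "devi" already present; 2 new (p, a)
  "devipavi" → prefix "devipa" already present; 2 new (v, i)
  "devimi" → prefix "devi" already present; 2 new (m, i)
  "sarka" → 5 new (s, a, r, k, a)
  "devirovisar" → prefix "deviro" already present; 5 new (v, i, s, a, r)
  "deviroven" → prefix "devirov" already present; 2 new (e, n)
  "devikagal" → prefix "devi" already present; 5 new (k, a, g, a, l)
  "devilinlin" → prefix "devi" already present; 6 new (l, i, n, l, i, n)
  "devinevi" → prefix "devi" already present; 4 new (n, e, v, i)
  "devipavenrun" → prefix "devipav" already present; 5 new (e, n, r, u, n)
  "devidor" → prefix "devi" already present; 3 new (d, o, r)
  "devivenkaso" → prefix "devi" already present; 7 new (v, e, n, k, a, s, o)
  "deviro" → prefix "deviro" already present; 0 new (none)
  "deviderun" → prefix "devid" already present; 4 new (e, r, u, n)
  "devivivi" → prefix "deviv" already present; 3 new (i, v, i)
  "devirunvilu" → prefix "devir" already present; 6 new (u, n, v, i, l, u)
  "devidorluro" → prefix "devidor" already present; 4 new (l, u, r, o)
Total nodes = 11 + 2 + 2 + 2 + 5 + 5 + 2 + 5 + 6 + 4 + 5 + 3 + 7 + 0 + 4 + 3 + 6 + 4 = 76

76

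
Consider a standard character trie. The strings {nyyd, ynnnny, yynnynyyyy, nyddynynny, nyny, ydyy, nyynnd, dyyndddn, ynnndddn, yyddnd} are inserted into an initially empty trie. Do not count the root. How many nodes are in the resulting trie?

Trace insertions, counting only characters that open a new branch:
  "nyyd" → 4 new (n, y, y, d)
  "ynnnny" → 6 new (y, n, n, n, n, y)
  "yynnynyyyy" → prefix "y" already present; 9 new (y, n, n, y, n, y, y, y, y)
  "nyddynynny" → prefix "ny" already present; 8 new (d, d, y, n, y, n, n, y)
  "nyny" → prefix "ny" already present; 2 new (n, y)
  "ydyy" → prefix "y" already present; 3 new (d, y, y)
  "nyynnd" → prefix "nyy" already present; 3 new (n, n, d)
  "dyyndddn" → 8 new (d, y, y, n, d, d, d, n)
  "ynnndddn" → prefix "ynnn" already present; 4 new (d, d, d, n)
  "yyddnd" → prefix "yy" already present; 4 new (d, d, n, d)
Total nodes = 4 + 6 + 9 + 8 + 2 + 3 + 3 + 8 + 4 + 4 = 51

51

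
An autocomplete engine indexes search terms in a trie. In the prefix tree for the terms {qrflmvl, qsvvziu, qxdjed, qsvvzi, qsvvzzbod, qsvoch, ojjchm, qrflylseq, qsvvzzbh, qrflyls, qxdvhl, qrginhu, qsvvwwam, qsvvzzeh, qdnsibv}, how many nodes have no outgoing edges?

13

A leaf is a node with no children — equivalently, the end of a word that is not a proper prefix of any other stored word.
Those words: "ojjchm", "qdnsibv", "qrflmvl", "qrflylseq", "qrginhu", "qsvoch", "qsvvwwam", "qsvvziu", "qsvvzzbh", "qsvvzzbod", "qsvvzzeh", "qxdjed", "qxdvhl"
Leaf count: 13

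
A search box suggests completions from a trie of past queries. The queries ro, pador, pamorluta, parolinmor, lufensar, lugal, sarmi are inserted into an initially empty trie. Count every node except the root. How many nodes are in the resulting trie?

Trie structure (* marks end of a word):
(root)
├─ l
│  └─ u
│     ├─ f
│     │  └─ e
│     │     └─ n
│     │        └─ s
│     │           └─ a
│     │              └─ r *
│     └─ g
│        └─ a
│           └─ l *
├─ p
│  └─ a
│     ├─ d
│     │  └─ o
│     │     └─ r *
│     ├─ m
│     │  └─ o
│     │     └─ r
│     │        └─ l
│     │           └─ u
│     │              └─ t
│     │                 └─ a *
│     └─ r
│        └─ o
│           └─ l
│              └─ i
│                 └─ n
│                    └─ m
│                       └─ o
│                          └─ r *
├─ r
│  └─ o *
└─ s
   └─ a
      └─ r
         └─ m
            └─ i *
Counting every labelled node above: 38.

38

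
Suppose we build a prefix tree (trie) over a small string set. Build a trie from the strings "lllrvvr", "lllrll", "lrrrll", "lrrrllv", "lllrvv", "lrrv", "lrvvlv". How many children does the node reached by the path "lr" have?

The children of the "lr" node are the distinct next characters among strings starting with "lr".
Distinct next characters after "lr": r, v.
That node has 2 child edges.

2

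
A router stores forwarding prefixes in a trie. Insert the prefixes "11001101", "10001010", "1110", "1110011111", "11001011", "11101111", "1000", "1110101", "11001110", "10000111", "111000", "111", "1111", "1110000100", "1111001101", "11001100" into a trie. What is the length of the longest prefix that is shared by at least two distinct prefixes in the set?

Look for the deepest trie node that still has at least two words in its subtree.
"11001100" and "11001101" agree on "1100110" (7 characters) before diverging; nothing deeper is shared.
Longest shared-prefix length: 7

7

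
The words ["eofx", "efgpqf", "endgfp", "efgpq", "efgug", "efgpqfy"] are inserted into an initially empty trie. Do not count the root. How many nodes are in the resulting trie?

Trie structure (* marks end of a word):
(root)
└─ e
   ├─ f
   │  └─ g
   │     ├─ p
   │     │  └─ q *
   │     │     └─ f *
   │     │        └─ y *
   │     └─ u
   │        └─ g *
   ├─ n
   │  └─ d
   │     └─ g
   │        └─ f
   │           └─ p *
   └─ o
      └─ f
         └─ x *
Counting every labelled node above: 17.

17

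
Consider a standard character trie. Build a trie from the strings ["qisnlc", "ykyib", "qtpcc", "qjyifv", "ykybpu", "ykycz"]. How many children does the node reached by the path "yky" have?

3

Walk "yky" from the root, arriving at one node.
Characters that immediately follow "yky" among the stored strings: {b, c, i}.
That node has 3 child edges.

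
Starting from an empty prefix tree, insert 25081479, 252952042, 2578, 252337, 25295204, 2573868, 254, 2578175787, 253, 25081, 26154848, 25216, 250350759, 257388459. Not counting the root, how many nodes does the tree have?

Trace insertions, counting only characters that open a new branch:
  "25081479" → 8 new (2, 5, 0, 8, 1, 4, 7, 9)
  "252952042" → prefix "25" already present; 7 new (2, 9, 5, 2, 0, 4, 2)
  "2578" → prefix "25" already present; 2 new (7, 8)
  "252337" → prefix "252" already present; 3 new (3, 3, 7)
  "25295204" → prefix "25295204" already present; 0 new (none)
  "2573868" → prefix "257" already present; 4 new (3, 8, 6, 8)
  "254" → prefix "25" already present; 1 new (4)
  "2578175787" → prefix "2578" already present; 6 new (1, 7, 5, 7, 8, 7)
  "253" → prefix "25" already present; 1 new (3)
  "25081" → prefix "25081" already present; 0 new (none)
  "26154848" → prefix "2" already present; 7 new (6, 1, 5, 4, 8, 4, 8)
  "25216" → prefix "252" already present; 2 new (1, 6)
  "250350759" → prefix "250" already present; 6 new (3, 5, 0, 7, 5, 9)
  "257388459" → prefix "25738" already present; 4 new (8, 4, 5, 9)
Total nodes = 8 + 7 + 2 + 3 + 0 + 4 + 1 + 6 + 1 + 0 + 7 + 2 + 6 + 4 = 51

51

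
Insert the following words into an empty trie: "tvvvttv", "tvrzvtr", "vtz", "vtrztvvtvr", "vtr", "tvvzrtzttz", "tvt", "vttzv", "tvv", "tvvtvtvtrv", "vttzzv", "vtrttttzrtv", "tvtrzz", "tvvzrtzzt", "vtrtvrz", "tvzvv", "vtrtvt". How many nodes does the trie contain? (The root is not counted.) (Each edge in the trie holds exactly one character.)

63

For each word, the new-node count is its length minus the longest prefix already in the trie:
  "tvvvttv" → 7 new (t, v, v, v, t, t, v)
  "tvrzvtr" → prefix "tv" already present; 5 new (r, z, v, t, r)
  "vtz" → 3 new (v, t, z)
  "vtrztvvtvr" → prefix "vt" already present; 8 new (r, z, t, v, v, t, v, r)
  "vtr" → prefix "vtr" already present; 0 new (none)
  "tvvzrtzttz" → prefix "tvv" already present; 7 new (z, r, t, z, t, t, z)
  "tvt" → prefix "tv" already present; 1 new (t)
  "vttzv" → prefix "vt" already present; 3 new (t, z, v)
  "tvv" → prefix "tvv" already present; 0 new (none)
  "tvvtvtvtrv" → prefix "tvv" already present; 7 new (t, v, t, v, t, r, v)
  "vttzzv" → prefix "vttz" already present; 2 new (z, v)
  "vtrttttzrtv" → prefix "vtr" already present; 8 new (t, t, t, t, z, r, t, v)
  "tvtrzz" → prefix "tvt" already present; 3 new (r, z, z)
  "tvvzrtzzt" → prefix "tvvzrtz" already present; 2 new (z, t)
  "vtrtvrz" → prefix "vtrt" already present; 3 new (v, r, z)
  "tvzvv" → prefix "tv" already present; 3 new (z, v, v)
  "vtrtvt" → prefix "vtrtv" already present; 1 new (t)
Total nodes = 7 + 5 + 3 + 8 + 0 + 7 + 1 + 3 + 0 + 7 + 2 + 8 + 3 + 2 + 3 + 3 + 1 = 63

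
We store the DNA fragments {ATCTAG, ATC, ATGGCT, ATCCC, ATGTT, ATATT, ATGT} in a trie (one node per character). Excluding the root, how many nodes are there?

17

Trie structure (* marks end of a word):
(root)
└─ A
   └─ T
      ├─ A
      │  └─ T
      │     └─ T *
      ├─ C *
      │  ├─ C
      │  │  └─ C *
      │  └─ T
      │     └─ A
      │        └─ G *
      └─ G
         ├─ G
         │  └─ C
         │     └─ T *
         └─ T *
            └─ T *
Counting every labelled node above: 17.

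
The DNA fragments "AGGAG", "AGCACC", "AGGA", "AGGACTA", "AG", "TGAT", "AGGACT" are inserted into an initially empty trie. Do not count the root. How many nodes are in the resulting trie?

Count nodes per top-level branch (shared prefixes stored once):
  'A'-branch (AG, AGCACC, AGGA, AGGACT, AGGACTA, AGGAG): 12 nodes
  'T'-branch (TGAT): 4 nodes
Sum: 16

16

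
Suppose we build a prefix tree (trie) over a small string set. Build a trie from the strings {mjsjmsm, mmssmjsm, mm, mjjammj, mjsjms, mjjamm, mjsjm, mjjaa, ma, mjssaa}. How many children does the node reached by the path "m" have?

Follow the path "m" to its node, then look at its outgoing edges.
Distinct next characters after "m": a, j, m.
That node has 3 child edges.

3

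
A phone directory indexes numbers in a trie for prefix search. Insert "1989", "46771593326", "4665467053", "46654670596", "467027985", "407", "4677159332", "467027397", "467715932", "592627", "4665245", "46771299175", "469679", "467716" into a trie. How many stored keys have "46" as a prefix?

Walk to "46"; the words in its subtree are exactly those with that prefix.
Words under "46": 4665245, 4665467053, 46654670596, 467027397, 467027985, 46771299175, 467715932, 4677159332, 46771593326, 467716, 469679
Count: 11

11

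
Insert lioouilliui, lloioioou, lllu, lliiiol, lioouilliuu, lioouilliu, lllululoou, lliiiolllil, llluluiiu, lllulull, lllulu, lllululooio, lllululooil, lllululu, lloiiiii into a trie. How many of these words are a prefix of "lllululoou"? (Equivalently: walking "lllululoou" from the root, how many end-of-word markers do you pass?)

Check each prefix of "lllululoou" against the stored set — each match is an end-marker on the path.
Prefixes of the query that are stored words: "lllu", "lllulu", "lllululoou"
Count: 3

3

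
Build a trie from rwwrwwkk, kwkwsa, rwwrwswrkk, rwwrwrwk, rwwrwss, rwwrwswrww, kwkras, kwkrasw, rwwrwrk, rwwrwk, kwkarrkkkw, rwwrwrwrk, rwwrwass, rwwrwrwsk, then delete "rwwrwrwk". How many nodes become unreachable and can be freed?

Walk "rwwrwrwk" from the leaf back toward the root, removing each node that no remaining word uses.
The suffix "k" (1 node) is used only by "rwwrwrwk"; the node for "rwwrwrw" still has the child "r", so pruning stops there.
Nodes removed: 1

1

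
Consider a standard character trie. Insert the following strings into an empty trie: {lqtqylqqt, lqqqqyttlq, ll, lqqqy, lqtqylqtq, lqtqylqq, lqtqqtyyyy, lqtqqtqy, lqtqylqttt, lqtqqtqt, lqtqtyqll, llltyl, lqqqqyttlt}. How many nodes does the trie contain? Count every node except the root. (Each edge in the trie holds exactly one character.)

Insert word by word; a character creates a node only if that edge doesn't already exist:
  "lqtqylqqt" → 9 new (l, q, t, q, y, l, q, q, t)
  "lqqqqyttlq" → prefix "lq" already present; 8 new (q, q, q, y, t, t, l, q)
  "ll" → prefix "l" already present; 1 new (l)
  "lqqqy" → prefix "lqqq" already present; 1 new (y)
  "lqtqylqtq" → prefix "lqtqylq" already present; 2 new (t, q)
  "lqtqylqq" → prefix "lqtqylqq" already present; 0 new (none)
  "lqtqqtyyyy" → prefix "lqtq" already present; 6 new (q, t, y, y, y, y)
  "lqtqqtqy" → prefix "lqtqqt" already present; 2 new (q, y)
  "lqtqylqttt" → prefix "lqtqylqt" already present; 2 new (t, t)
  "lqtqqtqt" → prefix "lqtqqtq" already present; 1 new (t)
  "lqtqtyqll" → prefix "lqtq" already present; 5 new (t, y, q, l, l)
  "llltyl" → prefix "ll" already present; 4 new (l, t, y, l)
  "lqqqqyttlt" → prefix "lqqqqyttl" already present; 1 new (t)
Total nodes = 9 + 8 + 1 + 1 + 2 + 0 + 6 + 2 + 2 + 1 + 5 + 4 + 1 = 42

42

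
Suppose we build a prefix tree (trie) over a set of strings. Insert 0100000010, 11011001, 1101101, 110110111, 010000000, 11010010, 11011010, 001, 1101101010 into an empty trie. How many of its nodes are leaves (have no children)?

A leaf is a node with no children — equivalently, the end of a word that is not a proper prefix of any other stored word.
Those words: "001", "010000000", "0100000010", "11010010", "11011001", "1101101010", "110110111"
Leaf count: 7

7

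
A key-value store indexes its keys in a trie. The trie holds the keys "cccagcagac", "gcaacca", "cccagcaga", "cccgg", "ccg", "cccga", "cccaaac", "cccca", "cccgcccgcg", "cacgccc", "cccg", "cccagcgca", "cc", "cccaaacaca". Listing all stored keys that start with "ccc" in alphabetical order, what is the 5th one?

Filter for "ccc…" and sort: "cccaaac", "cccaaacaca", "cccagcaga", "cccagcagac", "cccagcgca", "cccca", "cccg", "cccga", "cccgcccgcg", "cccgg"
The 5th is cccagcgca.

cccagcgca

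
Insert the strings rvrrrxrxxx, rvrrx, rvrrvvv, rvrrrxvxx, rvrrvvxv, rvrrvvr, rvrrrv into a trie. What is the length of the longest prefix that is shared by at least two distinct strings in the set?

6

Equivalently: take the maximum, over all pairs, of their longest common prefix length.
"rvrrrxrxxx" and "rvrrrxvxx" agree on "rvrrrx" (6 characters) before diverging; nothing deeper is shared.
Longest shared-prefix length: 6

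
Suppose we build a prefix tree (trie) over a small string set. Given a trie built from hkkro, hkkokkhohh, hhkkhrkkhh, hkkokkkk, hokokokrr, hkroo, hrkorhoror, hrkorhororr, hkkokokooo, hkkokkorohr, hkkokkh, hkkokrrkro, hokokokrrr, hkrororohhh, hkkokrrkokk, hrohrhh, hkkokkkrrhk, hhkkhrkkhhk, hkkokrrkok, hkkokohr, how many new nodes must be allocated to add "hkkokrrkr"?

0

"hkkokrrkr" is already a full path in the trie; only an end-marker is added.
No new nodes are needed: 0.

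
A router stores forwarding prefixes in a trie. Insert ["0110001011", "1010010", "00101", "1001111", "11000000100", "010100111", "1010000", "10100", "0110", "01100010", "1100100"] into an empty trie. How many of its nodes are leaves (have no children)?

Leaves are exactly the stored words that no other stored word extends.
Those words: "00101", "010100111", "0110001011", "1001111", "1010000", "1010010", "11000000100", "1100100"
Leaf count: 8

8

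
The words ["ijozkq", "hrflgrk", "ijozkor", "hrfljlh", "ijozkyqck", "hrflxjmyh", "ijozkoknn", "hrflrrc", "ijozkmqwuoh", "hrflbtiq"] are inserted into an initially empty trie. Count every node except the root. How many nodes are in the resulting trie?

Count nodes per top-level branch (shared prefixes stored once):
  'h'-branch (hrflbtiq, hrflgrk, hrfljlh, hrflrrc, hrflxjmyh): 22 nodes
  'i'-branch (ijozkmqwuoh, ijozkoknn, ijozkor, ijozkq, ijozkyqck): 21 nodes
Sum: 43

43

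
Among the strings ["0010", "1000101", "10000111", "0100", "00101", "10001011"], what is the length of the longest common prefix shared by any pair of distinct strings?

7

Equivalently: take the maximum, over all pairs, of their longest common prefix length.
"1000101" and "10001011" agree on "1000101" (7 characters) before diverging; nothing deeper is shared.
Longest shared-prefix length: 7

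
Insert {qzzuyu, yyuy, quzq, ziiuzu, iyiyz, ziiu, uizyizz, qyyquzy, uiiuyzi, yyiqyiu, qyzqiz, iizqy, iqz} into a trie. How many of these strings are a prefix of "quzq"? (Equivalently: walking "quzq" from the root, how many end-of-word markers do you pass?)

1

Walk "quzq" from the root; an end-of-word marker is hit whenever a stored word is a prefix of "quzq".
Prefixes of the query that are stored words: "quzq"
Count: 1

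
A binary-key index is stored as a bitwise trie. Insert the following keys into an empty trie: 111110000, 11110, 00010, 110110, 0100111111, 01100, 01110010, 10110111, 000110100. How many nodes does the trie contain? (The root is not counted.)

Insert word by word; a character creates a node only if that edge doesn't already exist:
  "111110000" → 9 new (1, 1, 1, 1, 1, 0, 0, 0, 0)
  "11110" → prefix "1111" already present; 1 new (0)
  "00010" → 5 new (0, 0, 0, 1, 0)
  "110110" → prefix "11" already present; 4 new (0, 1, 1, 0)
  "0100111111" → prefix "0" already present; 9 new (1, 0, 0, 1, 1, 1, 1, 1, 1)
  "01100" → prefix "01" already present; 3 new (1, 0, 0)
  "01110010" → prefix "011" already present; 5 new (1, 0, 0, 1, 0)
  "10110111" → prefix "1" already present; 7 new (0, 1, 1, 0, 1, 1, 1)
  "000110100" → prefix "0001" already present; 5 new (1, 0, 1, 0, 0)
Total nodes = 9 + 1 + 5 + 4 + 9 + 3 + 5 + 7 + 5 = 48

48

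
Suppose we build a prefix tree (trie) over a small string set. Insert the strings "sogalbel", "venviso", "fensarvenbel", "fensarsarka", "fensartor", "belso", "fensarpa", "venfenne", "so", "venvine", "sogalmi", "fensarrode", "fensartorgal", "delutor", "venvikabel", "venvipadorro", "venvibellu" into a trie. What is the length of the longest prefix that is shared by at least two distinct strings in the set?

9

Equivalently: take the maximum, over all pairs, of their longest common prefix length.
e.g. "fensartor" and "fensartorgal" share the prefix "fensartor" of length 9; no pair shares a longer one.
Longest shared-prefix length: 9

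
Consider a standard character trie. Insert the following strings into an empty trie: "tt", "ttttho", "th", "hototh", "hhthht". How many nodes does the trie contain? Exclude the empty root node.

Trie structure (* marks end of a word):
(root)
├─ h
│  ├─ h
│  │  └─ t
│  │     └─ h
│  │        └─ h
│  │           └─ t *
│  └─ o
│     └─ t
│        └─ o
│           └─ t
│              └─ h *
└─ t
   ├─ h *
   └─ t *
      └─ t
         └─ t
            └─ h
               └─ o *
Counting every labelled node above: 18.

18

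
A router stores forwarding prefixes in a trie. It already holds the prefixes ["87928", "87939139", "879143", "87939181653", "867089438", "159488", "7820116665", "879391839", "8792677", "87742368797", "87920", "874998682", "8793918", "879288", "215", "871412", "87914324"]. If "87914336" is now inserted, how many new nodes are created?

2

Walking "87914336" from the root, the first 6 characters ("879143") follow existing edges; "3" is the first miss.
So 8 − 6 = 2 new nodes.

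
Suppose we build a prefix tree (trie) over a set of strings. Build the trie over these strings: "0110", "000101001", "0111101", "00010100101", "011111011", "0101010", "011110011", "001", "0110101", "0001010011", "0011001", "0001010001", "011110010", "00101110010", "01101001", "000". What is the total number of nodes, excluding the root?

52

For each word, the new-node count is its length minus the longest prefix already in the trie:
  "0110" → 4 new (0, 1, 1, 0)
  "000101001" → prefix "0" already present; 8 new (0, 0, 1, 0, 1, 0, 0, 1)
  "0111101" → prefix "011" already present; 4 new (1, 1, 0, 1)
  "00010100101" → prefix "000101001" already present; 2 new (0, 1)
  "011111011" → prefix "01111" already present; 4 new (1, 0, 1, 1)
  "0101010" → prefix "01" already present; 5 new (0, 1, 0, 1, 0)
  "011110011" → prefix "011110" already present; 3 new (0, 1, 1)
  "001" → prefix "00" already present; 1 new (1)
  "0110101" → prefix "0110" already present; 3 new (1, 0, 1)
  "0001010011" → prefix "000101001" already present; 1 new (1)
  "0011001" → prefix "001" already present; 4 new (1, 0, 0, 1)
  "0001010001" → prefix "00010100" already present; 2 new (0, 1)
  "011110010" → prefix "01111001" already present; 1 new (0)
  "00101110010" → prefix "001" already present; 8 new (0, 1, 1, 1, 0, 0, 1, 0)
  "01101001" → prefix "011010" already present; 2 new (0, 1)
  "000" → prefix "000" already present; 0 new (none)
Total nodes = 4 + 8 + 4 + 2 + 4 + 5 + 3 + 1 + 3 + 1 + 4 + 2 + 1 + 8 + 2 + 0 = 52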